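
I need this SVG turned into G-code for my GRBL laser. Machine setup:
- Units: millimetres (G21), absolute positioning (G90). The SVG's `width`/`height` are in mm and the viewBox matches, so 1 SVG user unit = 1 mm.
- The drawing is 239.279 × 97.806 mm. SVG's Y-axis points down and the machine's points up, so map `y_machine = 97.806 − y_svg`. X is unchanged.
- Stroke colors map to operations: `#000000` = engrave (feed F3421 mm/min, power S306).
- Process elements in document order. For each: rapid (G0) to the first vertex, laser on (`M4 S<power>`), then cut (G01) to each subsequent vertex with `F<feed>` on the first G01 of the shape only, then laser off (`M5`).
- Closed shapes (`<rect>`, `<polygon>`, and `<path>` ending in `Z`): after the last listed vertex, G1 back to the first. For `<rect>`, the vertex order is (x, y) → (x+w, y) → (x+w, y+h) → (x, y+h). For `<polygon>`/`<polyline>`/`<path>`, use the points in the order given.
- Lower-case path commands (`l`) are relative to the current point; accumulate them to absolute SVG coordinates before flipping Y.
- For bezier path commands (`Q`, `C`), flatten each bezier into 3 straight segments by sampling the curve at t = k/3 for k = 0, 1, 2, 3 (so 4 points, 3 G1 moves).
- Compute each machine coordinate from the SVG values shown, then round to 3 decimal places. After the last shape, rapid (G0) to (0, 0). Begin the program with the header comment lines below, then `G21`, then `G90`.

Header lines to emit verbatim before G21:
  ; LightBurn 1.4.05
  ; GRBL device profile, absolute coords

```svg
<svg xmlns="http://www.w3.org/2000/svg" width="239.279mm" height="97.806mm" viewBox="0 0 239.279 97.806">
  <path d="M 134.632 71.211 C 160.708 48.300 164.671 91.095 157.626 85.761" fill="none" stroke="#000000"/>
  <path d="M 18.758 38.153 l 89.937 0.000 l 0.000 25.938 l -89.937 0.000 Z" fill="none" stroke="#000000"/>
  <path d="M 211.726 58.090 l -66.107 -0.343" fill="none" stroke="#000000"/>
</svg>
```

; LightBurn 1.4.05
; GRBL device profile, absolute coords
G21
G90
G0 X134.632 Y26.595
M4 S306
G01 X153.748 Y31.820 F3421
G01 X160.590 Y18.538
G01 X157.626 Y12.045
M5
G0 X18.758 Y59.653
M4 S306
G01 X108.695 Y59.653 F3421
G01 X108.695 Y33.715
G01 X18.758 Y33.715
G01 X18.758 Y59.653
M5
G0 X211.726 Y39.716
M4 S306
G01 X145.619 Y40.059 F3421
M5
G0 X0.000 Y0.000

viewBox `0 0 239.279 97.806` with mm width/height → 1 unit = 1 mm. Flip: y_m = 97.806 − y_svg.

**Shape 1** — `<path>` cubic bezier, stroke `#000000` → engrave (S306, F3421). Control points (SVG): P0=(134.632,71.211), P1=(160.708,48.300), P2=(164.671,91.095), P3=(157.626,85.761); sampled at t=k/3. Machine vertices: (134.632,26.595) → (153.748,31.820) → (160.590,18.538) → (157.626,12.045). Open path.

**Shape 2** — `<path>` rectangle, stroke `#000000` → engrave (S306, F3421). Machine vertices: (18.758,59.653) → (108.695,59.653) → (108.695,33.715) → (18.758,33.715) → (18.758,59.653). Closed: final G1 returns to the first vertex.

**Shape 3** — `<path>` line segment, stroke `#000000` → engrave (S306, F3421). Machine vertices: (211.726,39.716) → (145.619,40.059). Open path.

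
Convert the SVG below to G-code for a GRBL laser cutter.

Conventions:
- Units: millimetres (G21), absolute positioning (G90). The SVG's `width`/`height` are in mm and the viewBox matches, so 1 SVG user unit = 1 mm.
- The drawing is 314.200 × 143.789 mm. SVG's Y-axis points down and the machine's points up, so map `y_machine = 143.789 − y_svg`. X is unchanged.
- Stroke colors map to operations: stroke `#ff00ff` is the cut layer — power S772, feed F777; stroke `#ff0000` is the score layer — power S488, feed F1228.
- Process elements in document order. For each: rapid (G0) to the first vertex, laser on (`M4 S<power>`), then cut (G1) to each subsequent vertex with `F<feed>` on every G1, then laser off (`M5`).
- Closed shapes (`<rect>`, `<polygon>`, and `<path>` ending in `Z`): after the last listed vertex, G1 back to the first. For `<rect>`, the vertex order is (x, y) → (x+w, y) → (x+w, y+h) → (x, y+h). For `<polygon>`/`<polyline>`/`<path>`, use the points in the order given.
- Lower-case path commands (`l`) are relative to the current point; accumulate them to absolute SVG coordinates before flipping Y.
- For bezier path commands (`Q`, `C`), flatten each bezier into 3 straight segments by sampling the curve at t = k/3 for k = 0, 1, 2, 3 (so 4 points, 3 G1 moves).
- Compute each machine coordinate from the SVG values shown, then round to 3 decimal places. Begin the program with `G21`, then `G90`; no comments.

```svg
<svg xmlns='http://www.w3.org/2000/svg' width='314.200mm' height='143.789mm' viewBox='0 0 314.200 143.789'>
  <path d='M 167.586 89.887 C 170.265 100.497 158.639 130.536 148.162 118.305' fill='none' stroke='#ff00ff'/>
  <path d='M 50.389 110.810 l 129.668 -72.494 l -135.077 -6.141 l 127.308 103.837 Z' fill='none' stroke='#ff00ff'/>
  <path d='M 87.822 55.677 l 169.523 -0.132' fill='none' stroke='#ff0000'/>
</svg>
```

G21
G90
G0 X167.586 Y53.902
M4 S772
G1 X166.069 Y39.101 F777
G1 X158.450 Y25.058 F777
G1 X148.162 Y25.484 F777
M5
G0 X50.389 Y32.979
M4 S772
G1 X180.057 Y105.473 F777
G1 X44.980 Y111.614 F777
G1 X172.288 Y7.777 F777
G1 X50.389 Y32.979 F777
M5
G0 X87.822 Y88.112
M4 S488
G1 X257.345 Y88.244 F1228
M5

1 u = 1 mm; y_m = 143.789 − y.

[1] `<path>` cubic bezier, #ff00ff→cut S772 F777: (167.586,53.902) → (166.069,39.101) → (158.450,25.058) → (148.162,25.484)

[2] `<path>` closed polygon, #ff00ff→cut S772 F777: (50.389,32.979) → (180.057,105.473) → (44.980,111.614) → (172.288,7.777) → (50.389,32.979) (closed)

[3] `<path>` line segment, #ff0000→score S488 F1228: (87.822,88.112) → (257.345,88.244)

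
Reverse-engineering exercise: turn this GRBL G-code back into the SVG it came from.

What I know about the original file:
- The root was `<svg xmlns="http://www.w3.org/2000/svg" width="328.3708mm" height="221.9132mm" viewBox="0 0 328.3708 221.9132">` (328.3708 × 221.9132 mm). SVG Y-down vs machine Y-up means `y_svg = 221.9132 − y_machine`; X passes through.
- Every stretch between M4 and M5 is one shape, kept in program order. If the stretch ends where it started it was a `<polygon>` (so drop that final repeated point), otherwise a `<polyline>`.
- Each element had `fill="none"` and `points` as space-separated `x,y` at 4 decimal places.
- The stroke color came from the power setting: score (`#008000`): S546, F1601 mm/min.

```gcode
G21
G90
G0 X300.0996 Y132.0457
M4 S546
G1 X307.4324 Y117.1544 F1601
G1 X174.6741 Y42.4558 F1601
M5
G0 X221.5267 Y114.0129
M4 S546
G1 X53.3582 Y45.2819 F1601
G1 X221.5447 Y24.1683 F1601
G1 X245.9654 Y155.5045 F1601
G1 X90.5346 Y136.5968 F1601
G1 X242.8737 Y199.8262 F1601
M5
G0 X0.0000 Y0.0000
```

<svg xmlns="http://www.w3.org/2000/svg" width="328.3708mm" height="221.9132mm" viewBox="0 0 328.3708 221.9132">
  <polyline points="300.0996,89.8675 307.4324,104.7588 174.6741,179.4574" fill="none" stroke="#008000"/>
  <polyline points="221.5267,107.9003 53.3582,176.6313 221.5447,197.7449 245.9654,66.4087 90.5346,85.3164 242.8737,22.0870" fill="none" stroke="#008000"/>
</svg>

Each laser-on run becomes one SVG element. Flip Y back into SVG space with y_svg = 221.9132 − y_machine. Every run uses S546, so all elements get stroke `#008000` (score).

Run 1: The run is open, so emit a `<polyline>` with points (Y-flipped): 300.0996,89.8675 307.4324,104.7588 174.6741,179.4574.

Run 2: The run is open, so emit a `<polyline>` with points (Y-flipped): 221.5267,107.9003 53.3582,176.6313 221.5447,197.7449 245.9654,66.4087 90.5346,85.3164 242.8737,22.0870.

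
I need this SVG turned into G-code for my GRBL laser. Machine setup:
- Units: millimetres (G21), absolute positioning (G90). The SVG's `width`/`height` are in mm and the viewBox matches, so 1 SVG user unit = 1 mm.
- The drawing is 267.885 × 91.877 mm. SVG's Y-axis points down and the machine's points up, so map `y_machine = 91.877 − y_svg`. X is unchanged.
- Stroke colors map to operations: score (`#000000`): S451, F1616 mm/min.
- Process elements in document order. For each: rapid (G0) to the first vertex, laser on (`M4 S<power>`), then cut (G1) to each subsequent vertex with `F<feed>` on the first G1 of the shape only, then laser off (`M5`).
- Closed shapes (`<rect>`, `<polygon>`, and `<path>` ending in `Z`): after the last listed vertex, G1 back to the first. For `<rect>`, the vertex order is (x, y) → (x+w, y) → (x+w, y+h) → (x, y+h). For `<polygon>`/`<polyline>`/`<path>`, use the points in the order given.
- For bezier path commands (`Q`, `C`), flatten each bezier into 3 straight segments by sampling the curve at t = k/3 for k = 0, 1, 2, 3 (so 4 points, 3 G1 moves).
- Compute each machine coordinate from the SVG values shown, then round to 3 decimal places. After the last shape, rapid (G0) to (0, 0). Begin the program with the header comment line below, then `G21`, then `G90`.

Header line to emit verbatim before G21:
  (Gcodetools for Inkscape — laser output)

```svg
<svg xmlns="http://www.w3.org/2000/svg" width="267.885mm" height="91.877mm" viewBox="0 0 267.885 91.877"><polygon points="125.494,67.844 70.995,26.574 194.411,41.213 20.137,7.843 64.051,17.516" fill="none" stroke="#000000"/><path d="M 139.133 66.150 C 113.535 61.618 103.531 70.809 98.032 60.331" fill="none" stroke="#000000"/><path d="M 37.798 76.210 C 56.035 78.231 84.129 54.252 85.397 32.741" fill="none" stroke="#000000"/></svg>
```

(Gcodetools for Inkscape — laser output)
G21
G90
G0 X125.494 Y24.033
M4 S451
G1 X70.995 Y65.303 F1616
G1 X194.411 Y50.664
G1 X20.137 Y84.034
G1 X64.051 Y74.361
G1 X125.494 Y24.033
M5
G0 X139.133 Y25.727
M4 S451
G1 X118.322 Y26.921 F1616
G1 X105.443 Y26.388
G1 X98.032 Y31.546
M5
G0 X37.798 Y15.667
M4 S451
G1 X57.962 Y21.258 F1616
G1 X76.546 Y37.857
G1 X85.397 Y59.136
M5
G0 X0.000 Y0.000

Since the viewBox matches the mm dimensions, user units are millimetres directly. The only transform is the Y-flip y_m = 91.877 − y_svg.

Shape 1 is a closed polygon drawn with `<polygon>`. Its stroke #000000 means score at S451, F1616. After flipping Y the toolpath is (125.494,24.033) → (70.995,65.303) → (194.411,50.664) → (20.137,84.034) → (64.051,74.361) → (125.494,24.033), returning to the start.

Shape 2 is a cubic bezier drawn with `<path>`. Its stroke #000000 means score at S451, F1616. After flipping Y the toolpath is (139.133,25.727) → (118.322,26.921) → (105.443,26.388) → (98.032,31.546).

Shape 3 is a cubic bezier drawn with `<path>`. Its stroke #000000 means score at S451, F1616. After flipping Y the toolpath is (37.798,15.667) → (57.962,21.258) → (76.546,37.857) → (85.397,59.136).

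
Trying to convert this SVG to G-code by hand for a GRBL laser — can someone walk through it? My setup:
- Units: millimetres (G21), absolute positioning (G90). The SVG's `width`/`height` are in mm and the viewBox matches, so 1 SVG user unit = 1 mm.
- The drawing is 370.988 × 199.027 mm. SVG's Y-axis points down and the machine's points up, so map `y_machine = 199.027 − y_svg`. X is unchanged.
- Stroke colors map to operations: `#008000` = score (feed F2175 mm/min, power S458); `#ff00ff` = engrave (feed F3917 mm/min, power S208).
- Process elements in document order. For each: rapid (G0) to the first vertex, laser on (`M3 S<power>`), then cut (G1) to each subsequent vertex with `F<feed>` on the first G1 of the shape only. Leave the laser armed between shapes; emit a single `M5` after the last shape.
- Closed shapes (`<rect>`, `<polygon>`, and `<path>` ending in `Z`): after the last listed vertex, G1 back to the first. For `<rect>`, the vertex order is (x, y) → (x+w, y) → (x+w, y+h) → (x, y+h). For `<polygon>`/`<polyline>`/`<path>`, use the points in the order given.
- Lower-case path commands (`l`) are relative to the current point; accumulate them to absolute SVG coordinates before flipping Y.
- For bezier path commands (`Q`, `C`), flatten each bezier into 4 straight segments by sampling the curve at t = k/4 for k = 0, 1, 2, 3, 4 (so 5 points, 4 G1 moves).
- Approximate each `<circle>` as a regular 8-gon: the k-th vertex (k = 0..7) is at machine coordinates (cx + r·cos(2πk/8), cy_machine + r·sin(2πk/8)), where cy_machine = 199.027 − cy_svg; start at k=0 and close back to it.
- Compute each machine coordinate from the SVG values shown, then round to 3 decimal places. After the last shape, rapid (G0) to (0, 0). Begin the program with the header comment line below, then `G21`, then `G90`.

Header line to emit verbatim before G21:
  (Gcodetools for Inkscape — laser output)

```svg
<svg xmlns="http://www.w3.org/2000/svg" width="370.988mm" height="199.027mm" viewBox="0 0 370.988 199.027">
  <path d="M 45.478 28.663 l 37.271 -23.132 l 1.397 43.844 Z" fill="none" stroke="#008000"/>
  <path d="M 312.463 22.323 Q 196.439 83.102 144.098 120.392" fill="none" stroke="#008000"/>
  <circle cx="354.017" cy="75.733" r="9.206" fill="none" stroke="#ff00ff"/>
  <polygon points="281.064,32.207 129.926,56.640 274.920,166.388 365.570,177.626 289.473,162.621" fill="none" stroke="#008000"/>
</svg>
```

(Gcodetools for Inkscape — laser output)
G21
G90
G0 X45.478 Y170.364
M3 S458
G1 X82.749 Y193.496 F2175
G1 X84.146 Y149.652
G1 X45.478 Y170.364
G0 X312.463 Y176.704
M3 S458
G1 X258.431 Y147.783 F2175
G1 X212.360 Y121.797
G1 X174.249 Y98.748
G1 X144.098 Y78.635
G0 X363.223 Y123.294
M3 S208
G1 X360.527 Y129.804 F3917
G1 X354.017 Y132.500
G1 X347.507 Y129.804
G1 X344.811 Y123.294
G1 X347.507 Y116.784
G1 X354.017 Y114.088
G1 X360.527 Y116.784
G1 X363.223 Y123.294
G0 X281.064 Y166.820
M3 S458
G1 X129.926 Y142.387 F2175
G1 X274.920 Y32.639
G1 X365.570 Y21.401
G1 X289.473 Y36.406
G1 X281.064 Y166.820
M5
G0 X0.000 Y0.000

viewBox `0 0 370.988 199.027` with mm width/height → 1 unit = 1 mm. Flip: y_m = 199.027 − y_svg.

**Shape 1** — `<path>` regular polygon, stroke `#008000` → score (S458, F2175). Machine vertices: (45.478,170.364) → (82.749,193.496) → (84.146,149.652) → (45.478,170.364). Closed: final G1 returns to the first vertex.

**Shape 2** — `<path>` quadratic bezier, stroke `#008000` → score (S458, F2175). Control points (SVG): P0=(312.463,22.323), P1=(196.439,83.102), P2=(144.098,120.392); sampled at t=k/4. Machine vertices: (312.463,176.704) → (258.431,147.783) → (212.360,121.797) → (174.249,98.748) → (144.098,78.635). Open path.

**Shape 3** — `<circle>` circle, stroke `#ff00ff` → engrave (S208, F3917). Machine vertices: (363.223,123.294) → (360.527,129.804) → (354.017,132.500) → (347.507,129.804) → (344.811,123.294) → (347.507,116.784) → (354.017,114.088) → (360.527,116.784) → (363.223,123.294). Closed: final G1 returns to the first vertex.

**Shape 4** — `<polygon>` closed polygon, stroke `#008000` → score (S458, F2175). Machine vertices: (281.064,166.820) → (129.926,142.387) → (274.920,32.639) → (365.570,21.401) → (289.473,36.406) → (281.064,166.820). Closed: final G1 returns to the first vertex.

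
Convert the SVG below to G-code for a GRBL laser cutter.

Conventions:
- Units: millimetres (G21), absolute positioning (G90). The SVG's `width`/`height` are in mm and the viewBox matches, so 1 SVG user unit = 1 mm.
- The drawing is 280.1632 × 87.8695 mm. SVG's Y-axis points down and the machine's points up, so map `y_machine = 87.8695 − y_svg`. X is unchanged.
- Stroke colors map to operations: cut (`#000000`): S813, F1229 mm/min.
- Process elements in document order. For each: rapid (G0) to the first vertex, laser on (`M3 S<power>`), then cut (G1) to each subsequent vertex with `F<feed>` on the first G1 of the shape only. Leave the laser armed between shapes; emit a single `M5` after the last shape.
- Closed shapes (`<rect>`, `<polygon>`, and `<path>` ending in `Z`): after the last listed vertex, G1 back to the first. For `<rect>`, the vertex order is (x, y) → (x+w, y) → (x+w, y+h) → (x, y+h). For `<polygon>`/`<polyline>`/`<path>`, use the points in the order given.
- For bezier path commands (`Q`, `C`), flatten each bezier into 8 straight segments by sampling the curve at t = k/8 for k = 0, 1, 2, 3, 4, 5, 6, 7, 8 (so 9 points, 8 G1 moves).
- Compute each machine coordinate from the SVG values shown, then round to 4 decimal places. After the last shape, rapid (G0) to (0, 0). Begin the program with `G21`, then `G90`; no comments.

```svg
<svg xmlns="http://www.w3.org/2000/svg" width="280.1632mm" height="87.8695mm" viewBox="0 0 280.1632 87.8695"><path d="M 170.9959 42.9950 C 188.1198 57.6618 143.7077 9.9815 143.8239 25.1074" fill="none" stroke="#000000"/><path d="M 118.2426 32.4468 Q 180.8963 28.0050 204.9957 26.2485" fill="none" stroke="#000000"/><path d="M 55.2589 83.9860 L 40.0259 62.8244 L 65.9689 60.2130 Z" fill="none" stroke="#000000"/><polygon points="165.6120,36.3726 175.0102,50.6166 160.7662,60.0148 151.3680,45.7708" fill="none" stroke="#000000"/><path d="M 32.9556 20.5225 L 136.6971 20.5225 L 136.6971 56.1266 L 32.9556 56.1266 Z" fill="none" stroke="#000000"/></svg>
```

G21
G90
G0 X170.9959 Y44.8745
M3 S813
G1 X174.7400 Y42.0525 F1229
G1 X173.9581 Y43.6090
G1 X169.8930 Y48.0772
G1 X163.7878 Y53.9905
G1 X156.8853 Y59.8823
G1 X150.4286 Y64.2859
G1 X145.6604 Y65.7347
G1 X143.8239 Y62.7621
G0 X118.2426 Y55.4227
M3 S813
G1 X133.3036 Y56.4912 F1229
G1 X147.1598 Y57.4758
G1 X159.8112 Y58.3764
G1 X171.2577 Y59.1932
G1 X181.4995 Y59.9260
G1 X190.5364 Y60.5749
G1 X198.3684 Y61.1399
G1 X204.9957 Y61.6210
G0 X55.2589 Y3.8835
M3 S813
G1 X40.0259 Y25.0451 F1229
G1 X65.9689 Y27.6565
G1 X55.2589 Y3.8835
G0 X165.6120 Y51.4969
M3 S813
G1 X175.0102 Y37.2529 F1229
G1 X160.7662 Y27.8547
G1 X151.3680 Y42.0987
G1 X165.6120 Y51.4969
G0 X32.9556 Y67.3470
M3 S813
G1 X136.6971 Y67.3470 F1229
G1 X136.6971 Y31.7429
G1 X32.9556 Y31.7429
G1 X32.9556 Y67.3470
M5
G0 X0.0000 Y0.0000

Since the viewBox matches the mm dimensions, user units are millimetres directly. The only transform is the Y-flip y_m = 87.8695 − y_svg.

Shape 1 is a cubic bezier drawn with `<path>`. Its stroke #000000 means cut at S813, F1229. After flipping Y the toolpath is (170.9959,44.8745) → (174.7400,42.0525) → (173.9581,43.6090) → (169.8930,48.0772) → (163.7878,53.9905) → (156.8853,59.8823) → (150.4286,64.2859) → (145.6604,65.7347) → (143.8239,62.7621).

Shape 2 is a quadratic bezier drawn with `<path>`. Its stroke #000000 means cut at S813, F1229. After flipping Y the toolpath is (118.2426,55.4227) → (133.3036,56.4912) → (147.1598,57.4758) → (159.8112,58.3764) → (171.2577,59.1932) → (181.4995,59.9260) → (190.5364,60.5749) → (198.3684,61.1399) → (204.9957,61.6210).

Shape 3 is a regular polygon drawn with `<path>`. Its stroke #000000 means cut at S813, F1229. After flipping Y the toolpath is (55.2589,3.8835) → (40.0259,25.0451) → (65.9689,27.6565) → (55.2589,3.8835), returning to the start.

Shape 4 is a regular polygon drawn with `<polygon>`. Its stroke #000000 means cut at S813, F1229. After flipping Y the toolpath is (165.6120,51.4969) → (175.0102,37.2529) → (160.7662,27.8547) → (151.3680,42.0987) → (165.6120,51.4969), returning to the start.

Shape 5 is a rectangle drawn with `<path>`. Its stroke #000000 means cut at S813, F1229. After flipping Y the toolpath is (32.9556,67.3470) → (136.6971,67.3470) → (136.6971,31.7429) → (32.9556,31.7429) → (32.9556,67.3470), returning to the start.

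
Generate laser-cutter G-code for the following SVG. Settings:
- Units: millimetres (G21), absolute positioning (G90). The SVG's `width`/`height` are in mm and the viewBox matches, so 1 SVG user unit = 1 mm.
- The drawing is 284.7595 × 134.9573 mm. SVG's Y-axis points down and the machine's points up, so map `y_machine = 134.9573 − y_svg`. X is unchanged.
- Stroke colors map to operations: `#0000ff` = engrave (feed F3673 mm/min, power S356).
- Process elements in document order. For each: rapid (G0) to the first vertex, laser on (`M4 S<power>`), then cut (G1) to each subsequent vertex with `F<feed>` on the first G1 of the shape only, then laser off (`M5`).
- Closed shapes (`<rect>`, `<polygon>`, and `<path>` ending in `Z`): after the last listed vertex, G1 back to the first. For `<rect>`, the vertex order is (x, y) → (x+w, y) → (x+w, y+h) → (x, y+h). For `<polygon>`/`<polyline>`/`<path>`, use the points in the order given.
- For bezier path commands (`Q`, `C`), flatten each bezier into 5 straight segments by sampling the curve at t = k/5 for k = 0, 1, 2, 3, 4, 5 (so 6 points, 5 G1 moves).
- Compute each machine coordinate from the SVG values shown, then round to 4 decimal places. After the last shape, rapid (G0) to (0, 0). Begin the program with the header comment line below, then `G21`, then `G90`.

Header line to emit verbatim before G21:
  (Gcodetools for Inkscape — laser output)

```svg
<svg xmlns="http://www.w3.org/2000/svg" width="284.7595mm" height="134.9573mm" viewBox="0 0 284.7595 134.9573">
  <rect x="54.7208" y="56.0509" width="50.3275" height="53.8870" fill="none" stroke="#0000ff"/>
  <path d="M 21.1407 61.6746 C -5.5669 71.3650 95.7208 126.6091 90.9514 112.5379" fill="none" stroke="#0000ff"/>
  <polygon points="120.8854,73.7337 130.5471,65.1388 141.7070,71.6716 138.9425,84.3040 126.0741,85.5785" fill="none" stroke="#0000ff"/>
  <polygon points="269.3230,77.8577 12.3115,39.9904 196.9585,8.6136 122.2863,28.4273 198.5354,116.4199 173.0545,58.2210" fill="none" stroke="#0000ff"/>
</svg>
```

1 u = 1 mm; y_m = 134.9573 − y.

[1] `<rect>` rectangle, #0000ff→engrave S356 F3673: (54.7208,78.9064) → (105.0483,78.9064) → (105.0483,25.0194) → (54.7208,25.0194) → (54.7208,78.9064) (closed)

[2] `<path>` cubic bezier, #0000ff→engrave S356 F3673: (21.1407,73.2827) → (18.6032,62.9210) → (35.5500,47.1401) → (60.7466,31.4537) → (82.9586,21.3756) → (90.9514,22.4194)

[3] `<polygon>` regular polygon, #0000ff→engrave S356 F3673: (120.8854,61.2236) → (130.5471,69.8185) → (141.7070,63.2857) → (138.9425,50.6533) → (126.0741,49.3788) → (120.8854,61.2236) (closed)

[4] `<polygon>` closed polygon, #0000ff→engrave S356 F3673: (269.3230,57.0996) → (12.3115,94.9669) → (196.9585,126.3437) → (122.2863,106.5300) → (198.5354,18.5374) → (173.0545,76.7363) → (269.3230,57.0996) (closed)

(Gcodetools for Inkscape — laser output)
G21
G90
G0 X54.7208 Y78.9064
M4 S356
G1 X105.0483 Y78.9064 F3673
G1 X105.0483 Y25.0194
G1 X54.7208 Y25.0194
G1 X54.7208 Y78.9064
M5
G0 X21.1407 Y73.2827
M4 S356
G1 X18.6032 Y62.9210 F3673
G1 X35.5500 Y47.1401
G1 X60.7466 Y31.4537
G1 X82.9586 Y21.3756
G1 X90.9514 Y22.4194
M5
G0 X120.8854 Y61.2236
M4 S356
G1 X130.5471 Y69.8185 F3673
G1 X141.7070 Y63.2857
G1 X138.9425 Y50.6533
G1 X126.0741 Y49.3788
G1 X120.8854 Y61.2236
M5
G0 X269.3230 Y57.0996
M4 S356
G1 X12.3115 Y94.9669 F3673
G1 X196.9585 Y126.3437
G1 X122.2863 Y106.5300
G1 X198.5354 Y18.5374
G1 X173.0545 Y76.7363
G1 X269.3230 Y57.0996
M5
G0 X0.0000 Y0.0000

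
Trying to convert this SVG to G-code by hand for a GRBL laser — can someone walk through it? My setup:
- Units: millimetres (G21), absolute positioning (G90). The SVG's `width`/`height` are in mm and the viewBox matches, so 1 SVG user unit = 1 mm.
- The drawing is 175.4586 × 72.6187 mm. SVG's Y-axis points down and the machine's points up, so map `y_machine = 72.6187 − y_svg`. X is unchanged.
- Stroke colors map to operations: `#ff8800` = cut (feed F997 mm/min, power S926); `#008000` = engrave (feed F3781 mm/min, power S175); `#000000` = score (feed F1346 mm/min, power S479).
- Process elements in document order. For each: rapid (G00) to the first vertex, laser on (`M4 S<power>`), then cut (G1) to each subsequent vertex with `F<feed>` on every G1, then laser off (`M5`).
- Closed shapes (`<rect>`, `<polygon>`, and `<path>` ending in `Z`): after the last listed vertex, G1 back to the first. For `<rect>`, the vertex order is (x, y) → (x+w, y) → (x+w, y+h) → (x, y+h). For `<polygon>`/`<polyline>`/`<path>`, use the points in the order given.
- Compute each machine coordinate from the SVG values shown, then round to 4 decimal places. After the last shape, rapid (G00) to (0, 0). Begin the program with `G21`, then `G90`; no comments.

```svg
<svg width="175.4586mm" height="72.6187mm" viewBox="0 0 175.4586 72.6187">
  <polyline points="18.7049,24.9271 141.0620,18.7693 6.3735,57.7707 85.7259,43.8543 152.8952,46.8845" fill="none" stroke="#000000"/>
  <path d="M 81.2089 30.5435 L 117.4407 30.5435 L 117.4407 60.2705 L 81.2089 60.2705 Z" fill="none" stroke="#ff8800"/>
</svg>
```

G21
G90
G00 X18.7049 Y47.6916
M4 S479
G1 X141.0620 Y53.8494 F1346
G1 X6.3735 Y14.8480 F1346
G1 X85.7259 Y28.7644 F1346
G1 X152.8952 Y25.7342 F1346
M5
G00 X81.2089 Y42.0752
M4 S926
G1 X117.4407 Y42.0752 F997
G1 X117.4407 Y12.3482 F997
G1 X81.2089 Y12.3482 F997
G1 X81.2089 Y42.0752 F997
M5
G00 X0.0000 Y0.0000

1 u = 1 mm; y_m = 72.6187 − y.

[1] `<polyline>` open polyline, #000000→score S479 F1346: (18.7049,47.6916) → (141.0620,53.8494) → (6.3735,14.8480) → (85.7259,28.7644) → (152.8952,25.7342)

[2] `<path>` rectangle, #ff8800→cut S926 F997: (81.2089,42.0752) → (117.4407,42.0752) → (117.4407,12.3482) → (81.2089,12.3482) → (81.2089,42.0752) (closed)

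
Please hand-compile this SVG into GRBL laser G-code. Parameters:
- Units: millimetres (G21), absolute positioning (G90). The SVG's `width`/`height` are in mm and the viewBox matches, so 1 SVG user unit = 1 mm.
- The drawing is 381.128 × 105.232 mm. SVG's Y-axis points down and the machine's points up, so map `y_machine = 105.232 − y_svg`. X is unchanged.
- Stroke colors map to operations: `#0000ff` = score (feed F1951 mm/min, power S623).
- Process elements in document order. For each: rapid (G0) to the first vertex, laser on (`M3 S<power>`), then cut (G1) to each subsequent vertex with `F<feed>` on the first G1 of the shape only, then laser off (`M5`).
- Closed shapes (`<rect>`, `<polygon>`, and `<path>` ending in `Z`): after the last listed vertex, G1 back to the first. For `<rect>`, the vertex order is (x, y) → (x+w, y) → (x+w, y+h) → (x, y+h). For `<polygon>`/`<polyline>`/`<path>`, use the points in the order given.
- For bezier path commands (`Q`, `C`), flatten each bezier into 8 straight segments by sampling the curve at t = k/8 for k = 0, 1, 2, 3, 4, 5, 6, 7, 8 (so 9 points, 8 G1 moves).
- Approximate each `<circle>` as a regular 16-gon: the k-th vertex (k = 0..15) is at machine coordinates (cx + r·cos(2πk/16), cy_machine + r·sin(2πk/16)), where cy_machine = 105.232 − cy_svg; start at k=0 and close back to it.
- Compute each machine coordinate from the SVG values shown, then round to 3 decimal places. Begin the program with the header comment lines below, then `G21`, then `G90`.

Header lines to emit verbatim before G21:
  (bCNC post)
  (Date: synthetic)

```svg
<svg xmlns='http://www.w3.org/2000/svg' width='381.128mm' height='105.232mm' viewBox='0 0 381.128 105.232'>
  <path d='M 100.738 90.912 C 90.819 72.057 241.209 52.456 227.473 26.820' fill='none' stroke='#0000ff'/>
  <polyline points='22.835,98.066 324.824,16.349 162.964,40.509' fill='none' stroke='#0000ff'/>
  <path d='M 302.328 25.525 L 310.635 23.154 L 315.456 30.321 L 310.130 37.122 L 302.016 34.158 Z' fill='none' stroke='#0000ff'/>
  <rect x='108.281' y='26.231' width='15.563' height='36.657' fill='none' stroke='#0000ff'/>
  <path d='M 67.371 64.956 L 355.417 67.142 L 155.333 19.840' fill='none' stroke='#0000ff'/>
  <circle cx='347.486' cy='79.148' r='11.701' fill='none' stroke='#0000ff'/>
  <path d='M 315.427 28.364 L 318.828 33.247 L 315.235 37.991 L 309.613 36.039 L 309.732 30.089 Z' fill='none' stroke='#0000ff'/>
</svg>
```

1 u = 1 mm; y_m = 105.232 − y.

[1] `<path>` cubic bezier, #0000ff→score S623 F1951: (100.738,14.320) → (103.899,21.436) → (118.287,28.684) → (140.101,36.126) → (165.537,43.823) → (190.794,51.839) → (212.071,60.234) → (225.564,69.071) → (227.473,78.412)

[2] `<polyline>` open polyline, #0000ff→score S623 F1951: (22.835,7.166) → (324.824,88.883) → (162.964,64.723)

[3] `<path>` regular polygon, #0000ff→score S623 F1951: (302.328,79.707) → (310.635,82.078) → (315.456,74.911) → (310.130,68.110) → (302.016,71.074) → (302.328,79.707) (closed)

[4] `<rect>` rectangle, #0000ff→score S623 F1951: (108.281,79.001) → (123.844,79.001) → (123.844,42.344) → (108.281,42.344) → (108.281,79.001) (closed)

[5] `<path>` open polyline, #0000ff→score S623 F1951: (67.371,40.276) → (355.417,38.090) → (155.333,85.392)

[6] `<circle>` circle, #0000ff→score S623 F1951: (359.187,26.084) → (358.296,30.562) → (355.760,34.358) → (351.964,36.894) → (347.486,37.785) → (343.008,36.894) → (339.212,34.358) → (336.676,30.562) → (335.785,26.084) → (336.676,21.606) → (339.212,17.810) → (343.008,15.274) → (347.486,14.383) → (351.964,15.274) → (355.760,17.810) → (358.296,21.606) → (359.187,26.084) (closed)

[7] `<path>` regular polygon, #0000ff→score S623 F1951: (315.427,76.868) → (318.828,71.985) → (315.235,67.241) → (309.613,69.193) → (309.732,75.143) → (315.427,76.868) (closed)

(bCNC post)
(Date: synthetic)
G21
G90
G0 X100.738 Y14.320
M3 S623
G1 X103.899 Y21.436 F1951
G1 X118.287 Y28.684
G1 X140.101 Y36.126
G1 X165.537 Y43.823
G1 X190.794 Y51.839
G1 X212.071 Y60.234
G1 X225.564 Y69.071
G1 X227.473 Y78.412
M5
G0 X22.835 Y7.166
M3 S623
G1 X324.824 Y88.883 F1951
G1 X162.964 Y64.723
M5
G0 X302.328 Y79.707
M3 S623
G1 X310.635 Y82.078 F1951
G1 X315.456 Y74.911
G1 X310.130 Y68.110
G1 X302.016 Y71.074
G1 X302.328 Y79.707
M5
G0 X108.281 Y79.001
M3 S623
G1 X123.844 Y79.001 F1951
G1 X123.844 Y42.344
G1 X108.281 Y42.344
G1 X108.281 Y79.001
M5
G0 X67.371 Y40.276
M3 S623
G1 X355.417 Y38.090 F1951
G1 X155.333 Y85.392
M5
G0 X359.187 Y26.084
M3 S623
G1 X358.296 Y30.562 F1951
G1 X355.760 Y34.358
G1 X351.964 Y36.894
G1 X347.486 Y37.785
G1 X343.008 Y36.894
G1 X339.212 Y34.358
G1 X336.676 Y30.562
G1 X335.785 Y26.084
G1 X336.676 Y21.606
G1 X339.212 Y17.810
G1 X343.008 Y15.274
G1 X347.486 Y14.383
G1 X351.964 Y15.274
G1 X355.760 Y17.810
G1 X358.296 Y21.606
G1 X359.187 Y26.084
M5
G0 X315.427 Y76.868
M3 S623
G1 X318.828 Y71.985 F1951
G1 X315.235 Y67.241
G1 X309.613 Y69.193
G1 X309.732 Y75.143
G1 X315.427 Y76.868
M5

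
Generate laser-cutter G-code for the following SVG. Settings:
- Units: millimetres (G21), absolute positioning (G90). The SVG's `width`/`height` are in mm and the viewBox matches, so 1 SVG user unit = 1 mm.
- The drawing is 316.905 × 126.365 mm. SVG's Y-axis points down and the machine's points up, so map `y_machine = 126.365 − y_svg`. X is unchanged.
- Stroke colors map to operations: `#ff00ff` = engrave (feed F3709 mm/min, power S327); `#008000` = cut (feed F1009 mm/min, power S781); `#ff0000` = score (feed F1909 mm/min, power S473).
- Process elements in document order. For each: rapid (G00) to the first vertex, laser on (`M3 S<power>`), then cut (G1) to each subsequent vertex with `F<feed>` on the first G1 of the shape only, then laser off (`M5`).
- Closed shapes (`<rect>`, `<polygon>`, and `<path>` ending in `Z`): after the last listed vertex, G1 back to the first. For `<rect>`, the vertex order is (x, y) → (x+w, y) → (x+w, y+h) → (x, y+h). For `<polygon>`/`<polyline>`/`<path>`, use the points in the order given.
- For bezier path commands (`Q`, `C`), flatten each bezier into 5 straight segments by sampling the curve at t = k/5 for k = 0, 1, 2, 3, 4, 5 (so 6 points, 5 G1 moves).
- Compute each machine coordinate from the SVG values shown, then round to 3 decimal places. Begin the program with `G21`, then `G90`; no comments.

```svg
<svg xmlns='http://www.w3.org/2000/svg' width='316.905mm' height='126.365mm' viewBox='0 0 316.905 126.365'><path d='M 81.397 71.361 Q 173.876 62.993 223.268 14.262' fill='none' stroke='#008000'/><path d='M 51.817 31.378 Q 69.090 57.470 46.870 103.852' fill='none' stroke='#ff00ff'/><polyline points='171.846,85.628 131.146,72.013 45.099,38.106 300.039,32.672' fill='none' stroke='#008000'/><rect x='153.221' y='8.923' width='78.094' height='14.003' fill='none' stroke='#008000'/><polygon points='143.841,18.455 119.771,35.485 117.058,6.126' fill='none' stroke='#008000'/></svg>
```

G21
G90
G00 X81.397 Y55.004
M3 S781
G1 X116.665 Y59.966 F1009
G1 X148.486 Y68.156
G1 X176.860 Y79.576
G1 X201.788 Y94.225
G1 X223.268 Y112.103
M5
G00 X51.817 Y94.987
M3 S327
G1 X57.146 Y83.739 F3709
G1 X59.317 Y70.867
G1 X58.327 Y56.372
G1 X54.178 Y40.254
G1 X46.870 Y22.513
M5
G00 X171.846 Y40.737
M3 S781
G1 X131.146 Y54.352 F1009
G1 X45.099 Y88.259
G1 X300.039 Y93.693
M5
G00 X153.221 Y117.442
M3 S781
G1 X231.315 Y117.442 F1009
G1 X231.315 Y103.439
G1 X153.221 Y103.439
G1 X153.221 Y117.442
M5
G00 X143.841 Y107.910
M3 S781
G1 X119.771 Y90.880 F1009
G1 X117.058 Y120.239
G1 X143.841 Y107.910
M5

1 u = 1 mm; y_m = 126.365 − y.

[1] `<path>` quadratic bezier, #008000→cut S781 F1009: (81.397,55.004) → (116.665,59.966) → (148.486,68.156) → (176.860,79.576) → (201.788,94.225) → (223.268,112.103)

[2] `<path>` quadratic bezier, #ff00ff→engrave S327 F3709: (51.817,94.987) → (57.146,83.739) → (59.317,70.867) → (58.327,56.372) → (54.178,40.254) → (46.870,22.513)

[3] `<polyline>` open polyline, #008000→cut S781 F1009: (171.846,40.737) → (131.146,54.352) → (45.099,88.259) → (300.039,93.693)

[4] `<rect>` rectangle, #008000→cut S781 F1009: (153.221,117.442) → (231.315,117.442) → (231.315,103.439) → (153.221,103.439) → (153.221,117.442) (closed)

[5] `<polygon>` regular polygon, #008000→cut S781 F1009: (143.841,107.910) → (119.771,90.880) → (117.058,120.239) → (143.841,107.910) (closed)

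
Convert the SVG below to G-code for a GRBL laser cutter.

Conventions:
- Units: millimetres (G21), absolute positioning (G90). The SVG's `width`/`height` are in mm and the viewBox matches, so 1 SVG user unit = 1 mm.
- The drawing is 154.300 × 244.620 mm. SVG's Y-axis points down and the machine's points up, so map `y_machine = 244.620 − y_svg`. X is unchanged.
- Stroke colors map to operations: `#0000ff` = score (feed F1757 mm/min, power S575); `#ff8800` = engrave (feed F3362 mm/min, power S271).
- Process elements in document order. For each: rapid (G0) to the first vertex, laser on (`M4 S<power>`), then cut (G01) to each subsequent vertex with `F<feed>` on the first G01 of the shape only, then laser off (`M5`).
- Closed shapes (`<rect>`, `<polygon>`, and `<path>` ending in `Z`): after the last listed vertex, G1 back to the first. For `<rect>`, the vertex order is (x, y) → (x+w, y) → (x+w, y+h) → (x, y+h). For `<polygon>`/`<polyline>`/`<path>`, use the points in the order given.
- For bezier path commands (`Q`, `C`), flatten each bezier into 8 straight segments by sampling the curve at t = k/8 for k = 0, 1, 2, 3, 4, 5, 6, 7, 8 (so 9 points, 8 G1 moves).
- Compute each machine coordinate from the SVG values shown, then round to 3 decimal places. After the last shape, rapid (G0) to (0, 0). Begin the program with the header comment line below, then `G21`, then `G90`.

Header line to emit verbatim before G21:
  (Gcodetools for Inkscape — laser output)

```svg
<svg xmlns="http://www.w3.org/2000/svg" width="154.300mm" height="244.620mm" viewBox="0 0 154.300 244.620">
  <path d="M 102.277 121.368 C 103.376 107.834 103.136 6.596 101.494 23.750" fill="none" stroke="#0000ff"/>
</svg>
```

1 u = 1 mm; y_m = 244.620 − y.

[1] `<path>` cubic bezier, #0000ff→score S575 F1757: (102.277,123.252) → (102.626,132.036) → (102.849,146.627) → (102.945,164.610) → (102.913,183.569) → (102.753,201.090) → (102.464,214.757) → (102.044,222.156) → (101.494,220.870)

(Gcodetools for Inkscape — laser output)
G21
G90
G0 X102.277 Y123.252
M4 S575
G01 X102.626 Y132.036 F1757
G01 X102.849 Y146.627
G01 X102.945 Y164.610
G01 X102.913 Y183.569
G01 X102.753 Y201.090
G01 X102.464 Y214.757
G01 X102.044 Y222.156
G01 X101.494 Y220.870
M5
G0 X0.000 Y0.000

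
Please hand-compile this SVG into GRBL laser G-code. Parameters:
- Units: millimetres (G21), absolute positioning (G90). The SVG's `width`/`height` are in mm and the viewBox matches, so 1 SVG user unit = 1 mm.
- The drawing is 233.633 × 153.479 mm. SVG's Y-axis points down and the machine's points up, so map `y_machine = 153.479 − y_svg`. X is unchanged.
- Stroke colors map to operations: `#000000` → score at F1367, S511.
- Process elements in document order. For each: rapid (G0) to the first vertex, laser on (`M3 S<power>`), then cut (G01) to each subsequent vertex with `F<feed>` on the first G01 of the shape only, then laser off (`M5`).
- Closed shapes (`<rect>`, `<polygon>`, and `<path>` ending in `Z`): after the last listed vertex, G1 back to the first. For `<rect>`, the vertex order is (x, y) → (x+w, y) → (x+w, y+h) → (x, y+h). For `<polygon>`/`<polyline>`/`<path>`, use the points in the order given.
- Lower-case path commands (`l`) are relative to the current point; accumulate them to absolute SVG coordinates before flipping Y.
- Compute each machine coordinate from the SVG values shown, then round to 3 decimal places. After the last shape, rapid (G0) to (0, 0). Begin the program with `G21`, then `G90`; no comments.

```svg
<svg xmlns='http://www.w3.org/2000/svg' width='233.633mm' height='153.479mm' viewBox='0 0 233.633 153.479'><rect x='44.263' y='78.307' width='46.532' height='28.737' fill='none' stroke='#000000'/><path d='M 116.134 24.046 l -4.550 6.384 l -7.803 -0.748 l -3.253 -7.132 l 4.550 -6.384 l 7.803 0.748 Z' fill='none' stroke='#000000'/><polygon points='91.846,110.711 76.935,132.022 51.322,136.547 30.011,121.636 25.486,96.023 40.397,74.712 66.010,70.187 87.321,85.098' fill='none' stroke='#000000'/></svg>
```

G21
G90
G0 X44.263 Y75.172
M3 S511
G01 X90.795 Y75.172 F1367
G01 X90.795 Y46.435
G01 X44.263 Y46.435
G01 X44.263 Y75.172
M5
G0 X116.134 Y129.433
M3 S511
G01 X111.584 Y123.049 F1367
G01 X103.781 Y123.797
G01 X100.528 Y130.929
G01 X105.078 Y137.313
G01 X112.881 Y136.565
G01 X116.134 Y129.433
M5
G0 X91.846 Y42.768
M3 S511
G01 X76.935 Y21.457 F1367
G01 X51.322 Y16.932
G01 X30.011 Y31.843
G01 X25.486 Y57.456
G01 X40.397 Y78.767
G01 X66.010 Y83.292
G01 X87.321 Y68.381
G01 X91.846 Y42.768
M5
G0 X0.000 Y0.000

viewBox `0 0 233.633 153.479` with mm width/height → 1 unit = 1 mm. Flip: y_m = 153.479 − y_svg.

**Shape 1** — `<rect>` rectangle, stroke `#000000` → score (S511, F1367). Machine vertices: (44.263,75.172) → (90.795,75.172) → (90.795,46.435) → (44.263,46.435) → (44.263,75.172). Closed: final G1 returns to the first vertex.

**Shape 2** — `<path>` regular polygon, stroke `#000000` → score (S511, F1367). Machine vertices: (116.134,129.433) → (111.584,123.049) → (103.781,123.797) → (100.528,130.929) → (105.078,137.313) → (112.881,136.565) → (116.134,129.433). Closed: final G1 returns to the first vertex.

**Shape 3** — `<polygon>` regular polygon, stroke `#000000` → score (S511, F1367). Machine vertices: (91.846,42.768) → (76.935,21.457) → (51.322,16.932) → (30.011,31.843) → (25.486,57.456) → (40.397,78.767) → (66.010,83.292) → (87.321,68.381) → (91.846,42.768). Closed: final G1 returns to the first vertex.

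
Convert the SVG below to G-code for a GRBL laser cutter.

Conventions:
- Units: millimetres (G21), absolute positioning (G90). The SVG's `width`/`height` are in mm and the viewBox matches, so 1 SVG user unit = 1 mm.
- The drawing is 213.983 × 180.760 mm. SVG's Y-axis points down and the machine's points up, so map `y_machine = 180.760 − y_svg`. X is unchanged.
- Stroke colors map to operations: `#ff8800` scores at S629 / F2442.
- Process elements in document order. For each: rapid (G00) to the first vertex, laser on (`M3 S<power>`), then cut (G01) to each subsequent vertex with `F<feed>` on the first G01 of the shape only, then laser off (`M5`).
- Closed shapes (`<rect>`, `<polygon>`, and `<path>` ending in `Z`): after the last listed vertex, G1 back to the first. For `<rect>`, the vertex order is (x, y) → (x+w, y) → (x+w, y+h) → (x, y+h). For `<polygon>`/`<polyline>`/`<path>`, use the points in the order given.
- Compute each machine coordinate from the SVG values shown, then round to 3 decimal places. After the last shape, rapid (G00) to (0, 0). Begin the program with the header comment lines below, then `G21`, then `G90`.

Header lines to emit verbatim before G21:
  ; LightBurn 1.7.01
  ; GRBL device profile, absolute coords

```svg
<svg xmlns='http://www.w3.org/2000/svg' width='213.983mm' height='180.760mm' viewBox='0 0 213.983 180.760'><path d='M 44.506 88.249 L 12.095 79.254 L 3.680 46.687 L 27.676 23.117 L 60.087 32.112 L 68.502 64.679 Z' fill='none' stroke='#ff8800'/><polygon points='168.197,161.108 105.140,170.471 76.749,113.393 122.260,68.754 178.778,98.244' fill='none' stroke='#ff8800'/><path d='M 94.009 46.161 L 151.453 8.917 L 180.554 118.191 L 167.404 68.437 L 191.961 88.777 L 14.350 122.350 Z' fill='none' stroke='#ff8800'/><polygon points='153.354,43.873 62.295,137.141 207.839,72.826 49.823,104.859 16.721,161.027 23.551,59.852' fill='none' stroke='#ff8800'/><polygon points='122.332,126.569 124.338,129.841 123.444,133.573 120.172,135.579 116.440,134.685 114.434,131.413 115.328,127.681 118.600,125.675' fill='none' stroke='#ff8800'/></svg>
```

; LightBurn 1.7.01
; GRBL device profile, absolute coords
G21
G90
G00 X44.506 Y92.511
M3 S629
G01 X12.095 Y101.506 F2442
G01 X3.680 Y134.073
G01 X27.676 Y157.643
G01 X60.087 Y148.648
G01 X68.502 Y116.081
G01 X44.506 Y92.511
M5
G00 X168.197 Y19.652
M3 S629
G01 X105.140 Y10.289 F2442
G01 X76.749 Y67.367
G01 X122.260 Y112.006
G01 X178.778 Y82.516
G01 X168.197 Y19.652
M5
G00 X94.009 Y134.599
M3 S629
G01 X151.453 Y171.843 F2442
G01 X180.554 Y62.569
G01 X167.404 Y112.323
G01 X191.961 Y91.983
G01 X14.350 Y58.410
G01 X94.009 Y134.599
M5
G00 X153.354 Y136.887
M3 S629
G01 X62.295 Y43.619 F2442
G01 X207.839 Y107.934
G01 X49.823 Y75.901
G01 X16.721 Y19.733
G01 X23.551 Y120.908
G01 X153.354 Y136.887
M5
G00 X122.332 Y54.191
M3 S629
G01 X124.338 Y50.919 F2442
G01 X123.444 Y47.187
G01 X120.172 Y45.181
G01 X116.440 Y46.075
G01 X114.434 Y49.347
G01 X115.328 Y53.079
G01 X118.600 Y55.085
G01 X122.332 Y54.191
M5
G00 X0.000 Y0.000

viewBox `0 0 213.983 180.760` with mm width/height → 1 unit = 1 mm. Flip: y_m = 180.760 − y_svg.

**Shape 1** — `<path>` regular polygon, stroke `#ff8800` → score (S629, F2442). Machine vertices: (44.506,92.511) → (12.095,101.506) → (3.680,134.073) → (27.676,157.643) → (60.087,148.648) → (68.502,116.081) → (44.506,92.511). Closed: final G1 returns to the first vertex.

**Shape 2** — `<polygon>` regular polygon, stroke `#ff8800` → score (S629, F2442). Machine vertices: (168.197,19.652) → (105.140,10.289) → (76.749,67.367) → (122.260,112.006) → (178.778,82.516) → (168.197,19.652). Closed: final G1 returns to the first vertex.

**Shape 3** — `<path>` closed polygon, stroke `#ff8800` → score (S629, F2442). Machine vertices: (94.009,134.599) → (151.453,171.843) → (180.554,62.569) → (167.404,112.323) → (191.961,91.983) → (14.350,58.410) → (94.009,134.599). Closed: final G1 returns to the first vertex.

**Shape 4** — `<polygon>` closed polygon, stroke `#ff8800` → score (S629, F2442). Machine vertices: (153.354,136.887) → (62.295,43.619) → (207.839,107.934) → (49.823,75.901) → (16.721,19.733) → (23.551,120.908) → (153.354,136.887). Closed: final G1 returns to the first vertex.

**Shape 5** — `<polygon>` regular polygon, stroke `#ff8800` → score (S629, F2442). Machine vertices: (122.332,54.191) → (124.338,50.919) → (123.444,47.187) → (120.172,45.181) → (116.440,46.075) → (114.434,49.347) → (115.328,53.079) → (118.600,55.085) → (122.332,54.191). Closed: final G1 returns to the first vertex.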